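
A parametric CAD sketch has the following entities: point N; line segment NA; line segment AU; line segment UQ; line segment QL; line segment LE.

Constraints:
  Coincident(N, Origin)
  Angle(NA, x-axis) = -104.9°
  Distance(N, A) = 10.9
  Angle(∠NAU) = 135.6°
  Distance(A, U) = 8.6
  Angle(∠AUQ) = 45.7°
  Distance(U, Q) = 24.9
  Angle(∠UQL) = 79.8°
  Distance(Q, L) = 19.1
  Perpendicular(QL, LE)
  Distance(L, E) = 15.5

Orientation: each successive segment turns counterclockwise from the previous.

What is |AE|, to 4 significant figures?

9.902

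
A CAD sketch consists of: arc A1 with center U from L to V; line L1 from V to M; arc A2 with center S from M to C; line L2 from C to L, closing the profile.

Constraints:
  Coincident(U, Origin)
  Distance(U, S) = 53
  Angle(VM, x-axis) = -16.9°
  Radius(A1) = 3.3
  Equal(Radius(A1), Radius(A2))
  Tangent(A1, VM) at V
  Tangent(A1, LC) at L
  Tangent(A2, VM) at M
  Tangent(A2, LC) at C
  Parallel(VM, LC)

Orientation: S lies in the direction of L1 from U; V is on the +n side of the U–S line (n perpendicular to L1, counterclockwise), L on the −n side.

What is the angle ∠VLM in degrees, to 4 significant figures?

82.90°

The slot axis is L1's direction at -16.9°, so u = (cos -16.9°, sin -16.9°) = (0.9568, -0.2907) and n = (−sin -16.9°, cos -16.9°) = (0.2907, 0.9568). U is at the origin and S lies 53.0 along u from U, so S = 53.0·u = (50.71, -15.41). Tangency of A1 to both parallel lines with radius 3.3 puts V and L at U ± 3.3·n: V = (0.9593, 3.157), L = (-0.9593, -3.157). Equal radii place M and C the same way about S: M = S + 3.3·n = (51.67, -12.25), C = S − 3.3·n = (49.75, -18.56). Then cos ∠VLM = LV·LM / (|LV||LM|), giving 82.90°.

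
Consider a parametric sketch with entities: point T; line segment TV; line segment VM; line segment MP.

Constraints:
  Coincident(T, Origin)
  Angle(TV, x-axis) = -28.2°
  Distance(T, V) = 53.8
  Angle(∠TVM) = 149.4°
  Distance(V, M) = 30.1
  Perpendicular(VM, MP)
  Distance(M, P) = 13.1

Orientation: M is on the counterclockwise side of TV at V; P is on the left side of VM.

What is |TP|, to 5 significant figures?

77.732

T is at the origin; TV runs at -28.2° with length 53.8, so V = 53.8·(cos -28.2°, sin -28.2°) = (47.414, -25.423). ∠TVM = 149.4°, so VM runs at -28.2° + (180° − 149.4°) = 2.4000° from the x-axis; with |VM| = 30.1, M = V + 30.1·(cos 2.4000°, sin 2.4000°) = (77.488, -24.163). VM ⟂ MP; with |MP| = 13.1 on the left of VM, P = M + 13.1·(-0.041876, 0.99912) = (76.939, -11.074). Then |TP| = |P − T| = 77.732.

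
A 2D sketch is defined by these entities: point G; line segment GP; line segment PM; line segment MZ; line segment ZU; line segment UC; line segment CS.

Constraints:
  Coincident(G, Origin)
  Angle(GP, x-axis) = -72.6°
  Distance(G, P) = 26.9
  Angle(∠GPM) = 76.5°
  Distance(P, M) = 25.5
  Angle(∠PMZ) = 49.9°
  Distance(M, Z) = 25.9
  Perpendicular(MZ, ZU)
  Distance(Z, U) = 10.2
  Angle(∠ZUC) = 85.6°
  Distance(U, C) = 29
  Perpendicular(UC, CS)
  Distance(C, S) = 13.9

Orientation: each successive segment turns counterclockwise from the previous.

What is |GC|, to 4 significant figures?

36.82

MZ is perpendicular to ZU, so ZU runs at -109.0°; with |ZU| = 10.2, U = (2.115, -13.79). ∠ZUC = 85.6° gives UC at -14.60° from the x-axis; with |UC| = 29.0, C = (30.18, -21.10). Then |GC| = |C − G| = 36.82.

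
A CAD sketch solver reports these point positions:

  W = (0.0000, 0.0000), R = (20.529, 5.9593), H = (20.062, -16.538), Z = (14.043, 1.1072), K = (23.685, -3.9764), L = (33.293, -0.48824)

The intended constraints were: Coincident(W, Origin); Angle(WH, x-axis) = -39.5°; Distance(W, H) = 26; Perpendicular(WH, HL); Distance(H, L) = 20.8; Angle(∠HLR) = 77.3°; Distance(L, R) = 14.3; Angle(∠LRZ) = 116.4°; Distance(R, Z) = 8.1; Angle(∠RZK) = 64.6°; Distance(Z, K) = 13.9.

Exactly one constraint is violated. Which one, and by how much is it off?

Distance(Z, K) = 13.9 — off by 3.00.

W = (0.00, 0.00) ✓; WH at -39.50° ✓; |WH| = 26.00 ✓; ∠(WH, HL) = 90.00° ✓; |HL| = 20.80 ✓; ∠HLR = 77.30° ✓; |LR| = 14.30 ✓; ∠LRZ = 116.4° ✓; |RZ| = 8.100 ✓; ∠RZK = 64.60° ✓; |ZK| = 10.90 ✗.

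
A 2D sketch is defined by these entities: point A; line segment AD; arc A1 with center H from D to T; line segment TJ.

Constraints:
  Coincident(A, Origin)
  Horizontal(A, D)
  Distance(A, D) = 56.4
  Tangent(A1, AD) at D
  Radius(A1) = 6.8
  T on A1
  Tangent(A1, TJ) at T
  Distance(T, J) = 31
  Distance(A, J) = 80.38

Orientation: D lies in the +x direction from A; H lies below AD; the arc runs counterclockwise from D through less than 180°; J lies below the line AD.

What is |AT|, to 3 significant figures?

52.7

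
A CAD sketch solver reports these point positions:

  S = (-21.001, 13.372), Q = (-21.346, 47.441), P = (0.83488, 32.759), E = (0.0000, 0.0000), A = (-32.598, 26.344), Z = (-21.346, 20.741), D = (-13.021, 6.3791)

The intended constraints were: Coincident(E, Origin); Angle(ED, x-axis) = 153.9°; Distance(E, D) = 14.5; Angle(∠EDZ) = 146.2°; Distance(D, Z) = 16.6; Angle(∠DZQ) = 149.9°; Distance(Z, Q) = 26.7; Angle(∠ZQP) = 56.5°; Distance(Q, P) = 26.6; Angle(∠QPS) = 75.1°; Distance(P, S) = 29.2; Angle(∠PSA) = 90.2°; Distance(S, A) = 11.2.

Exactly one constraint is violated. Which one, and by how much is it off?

Distance(S, A) = 11.2 — off by 6.20.

E = (0.00, 0.00) ✓; ED at 153.9° ✓; |ED| = 14.50 ✓; ∠EDZ = 146.2° ✓; |DZ| = 16.60 ✓; ∠DZQ = 149.9° ✓; |ZQ| = 26.70 ✓; ∠ZQP = 56.50° ✓; |QP| = 26.60 ✓; ∠QPS = 75.10° ✓; |PS| = 29.20 ✓; ∠PSA = 90.20° ✓; |SA| = 17.40 ✗.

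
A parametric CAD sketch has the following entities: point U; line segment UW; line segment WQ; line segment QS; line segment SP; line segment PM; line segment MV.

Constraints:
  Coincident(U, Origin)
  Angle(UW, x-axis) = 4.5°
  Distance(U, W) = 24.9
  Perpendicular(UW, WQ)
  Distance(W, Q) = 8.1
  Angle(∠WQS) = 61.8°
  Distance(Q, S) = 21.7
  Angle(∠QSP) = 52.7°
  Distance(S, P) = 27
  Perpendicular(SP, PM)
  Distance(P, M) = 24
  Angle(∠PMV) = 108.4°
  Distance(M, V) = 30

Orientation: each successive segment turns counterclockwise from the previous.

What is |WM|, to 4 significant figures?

17.58

U is at the origin; UW runs at 4.5° with length 24.9, so W = (24.82, 1.954). UW is perpendicular to WQ, so WQ runs at 94.50°; with |WQ| = 8.1, Q = (24.19, 10.03). ∠WQS = 61.8° gives QS at -147.3° from the x-axis; with |QS| = 21.7, S = (5.927, -1.695). ∠QSP = 52.7° gives SP at -20.00° from the x-axis; with |SP| = 27.0, P = (31.30, -10.93). SP is perpendicular to PM, so PM runs at 70.00°; with |PM| = 24.0, M = (39.51, 11.62). Then |WM| = |M − W| = 17.58.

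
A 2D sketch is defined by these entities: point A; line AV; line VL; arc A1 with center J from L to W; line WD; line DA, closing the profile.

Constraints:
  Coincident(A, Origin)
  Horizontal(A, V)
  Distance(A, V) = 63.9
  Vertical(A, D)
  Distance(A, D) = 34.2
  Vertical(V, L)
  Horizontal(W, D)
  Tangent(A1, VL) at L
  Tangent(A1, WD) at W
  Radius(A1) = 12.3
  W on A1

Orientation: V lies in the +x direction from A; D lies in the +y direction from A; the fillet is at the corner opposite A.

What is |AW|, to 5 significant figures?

61.905

A is at the origin; AV is horizontal with |AV| = 63.9 and V on the +x side, so V = (63.900, 0.0000). A and D share the same x with |AD| = 34.2 and D on the +y side, so D = (0.0000, 34.200). The virtual corner opposite A is at (63.900, 34.200). A1 meets VL tangentially, so JL is at right angles to VL and A1 meets WD tangentially, so JW is at right angles to WD, with radius 12.3, so the center J sits 12.3 in from both sides at J = (51.600, 21.900). That places the tangent points at L = (63.900, 21.900) on VL and W = (51.600, 34.200) on WD. Then |AW| = |W − A| = 61.905.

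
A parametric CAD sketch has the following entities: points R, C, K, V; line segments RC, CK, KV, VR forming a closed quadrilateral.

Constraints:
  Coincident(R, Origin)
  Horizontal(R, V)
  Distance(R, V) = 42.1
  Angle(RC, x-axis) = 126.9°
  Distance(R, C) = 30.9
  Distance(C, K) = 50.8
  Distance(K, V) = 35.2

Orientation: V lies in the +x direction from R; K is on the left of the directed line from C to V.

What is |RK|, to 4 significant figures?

46.01

R is at the origin; R and V share the same y with |RV| = 42.1 and V in +x, so V = (42.1, 0). RC runs at 126.9° with |RC| = 30.9, so C = (-18.55, 24.71). K is determined by |CK| = 50.8 and |KV| = 35.2 together: it lies at the intersection of circle(C, 50.8) and circle(V, 35.2). With |CV| = 65.49, the foot of the radical line on CV is 42.99 from C and the perpendicular offset is √(50.8² − 42.99²) = 27.07. Taking the left-of-CV solution: K = (31.47, 33.56).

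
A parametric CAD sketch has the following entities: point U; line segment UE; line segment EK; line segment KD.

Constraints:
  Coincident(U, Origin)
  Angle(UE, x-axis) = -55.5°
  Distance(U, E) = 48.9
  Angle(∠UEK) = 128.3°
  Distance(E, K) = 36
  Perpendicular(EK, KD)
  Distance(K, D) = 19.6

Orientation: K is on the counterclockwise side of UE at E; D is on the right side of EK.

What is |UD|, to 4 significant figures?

88.08

U is at the origin; UE runs at -55.5° with length 48.9, so E = 48.9·(cos -55.5°, sin -55.5°) = (27.70, -40.30). ∠UEK = 128.3°, so EK runs at -55.5° + (180° − 128.3°) = -3.800° from the x-axis; with |EK| = 36.0, K = E + 36.0·(cos -3.800°, sin -3.800°) = (63.62, -42.69). The perpendicularity gives KD at right angles to EK; with |KD| = 19.6 on the right of EK, D = K + 19.6·(-0.06627, -0.9978) = (62.32, -62.24). Then |UD| = |D − U| = 88.08.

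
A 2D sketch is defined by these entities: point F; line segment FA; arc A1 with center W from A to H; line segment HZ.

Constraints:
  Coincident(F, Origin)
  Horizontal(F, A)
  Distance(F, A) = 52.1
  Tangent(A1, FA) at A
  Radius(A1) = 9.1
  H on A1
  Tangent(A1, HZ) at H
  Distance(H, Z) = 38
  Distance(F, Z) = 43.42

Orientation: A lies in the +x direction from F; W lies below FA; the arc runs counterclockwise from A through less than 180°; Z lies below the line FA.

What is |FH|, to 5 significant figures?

44.631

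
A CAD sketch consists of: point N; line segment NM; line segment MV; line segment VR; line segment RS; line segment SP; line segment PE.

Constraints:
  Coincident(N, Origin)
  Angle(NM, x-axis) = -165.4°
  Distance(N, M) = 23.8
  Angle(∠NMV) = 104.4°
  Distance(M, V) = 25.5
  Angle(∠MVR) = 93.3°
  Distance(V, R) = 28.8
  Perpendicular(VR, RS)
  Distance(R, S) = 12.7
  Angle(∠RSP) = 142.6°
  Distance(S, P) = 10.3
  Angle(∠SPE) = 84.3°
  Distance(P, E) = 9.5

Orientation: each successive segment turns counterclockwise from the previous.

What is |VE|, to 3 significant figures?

21.2

∠RSP = 142.6° gives SP at 124° from the x-axis; with |SP| = 10.3, P = (0.698, -11.9). ∠SPE = 84.3° gives PE at -140° from the x-axis; with |PE| = 9.5, E = (-6.58, -18.0). Then |VE| = |E − V| = 21.2.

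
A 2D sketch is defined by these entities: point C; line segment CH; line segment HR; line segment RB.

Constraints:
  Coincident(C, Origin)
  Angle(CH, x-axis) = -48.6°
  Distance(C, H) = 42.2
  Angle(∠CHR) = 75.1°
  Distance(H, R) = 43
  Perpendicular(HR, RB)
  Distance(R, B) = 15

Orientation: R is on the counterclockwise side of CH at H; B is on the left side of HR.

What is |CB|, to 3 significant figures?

41.2

∠CHR = 75.1°, so HR runs at -48.6° + (180° − 75.1°) = 56.3° from the x-axis; with |HR| = 43.0, R = H + 43.0·(cos 56.3°, sin 56.3°) = (51.8, 4.12). HR is perpendicular to RB; with |RB| = 15.0 on the left of HR, B = R + 15.0·(-0.832, 0.555) = (39.3, 12.4). Then |CB| = |B − C| = 41.2.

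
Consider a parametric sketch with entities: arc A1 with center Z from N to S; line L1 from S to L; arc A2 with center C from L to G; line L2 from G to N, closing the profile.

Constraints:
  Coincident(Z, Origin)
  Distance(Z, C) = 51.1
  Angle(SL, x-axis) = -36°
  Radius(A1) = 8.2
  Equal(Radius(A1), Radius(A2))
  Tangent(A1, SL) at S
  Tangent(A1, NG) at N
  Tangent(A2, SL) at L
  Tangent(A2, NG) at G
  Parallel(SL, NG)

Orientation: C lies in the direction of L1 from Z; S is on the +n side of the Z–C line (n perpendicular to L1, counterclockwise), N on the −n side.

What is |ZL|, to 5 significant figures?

51.754

Tangency of A1 to both parallel lines with radius 8.2 puts S and N at Z ± 8.2·n: S = (4.8198, 6.6339), N = (-4.8198, -6.6339). Equal radii place L and G the same way about C: L = C + 8.2·n = (46.161, -23.402), G = C − 8.2·n = (36.521, -36.670). Then |ZL| = |L − Z| = 51.754.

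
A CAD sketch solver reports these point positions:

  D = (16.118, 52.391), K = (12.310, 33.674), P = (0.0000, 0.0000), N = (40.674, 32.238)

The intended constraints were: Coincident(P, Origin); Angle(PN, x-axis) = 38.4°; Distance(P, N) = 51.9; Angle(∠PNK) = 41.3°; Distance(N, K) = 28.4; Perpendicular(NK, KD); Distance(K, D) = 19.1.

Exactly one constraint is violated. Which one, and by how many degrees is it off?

Perpendicular(NK, KD) — off by 8.60°.

P = (0.00, 0.00) ✓; PN at 38.40° ✓; |PN| = 51.90 ✓; ∠PNK = 41.30° ✓; |NK| = 28.40 ✓; ∠(NK, KD) = 98.60° ✗; |KD| = 19.10 ✓.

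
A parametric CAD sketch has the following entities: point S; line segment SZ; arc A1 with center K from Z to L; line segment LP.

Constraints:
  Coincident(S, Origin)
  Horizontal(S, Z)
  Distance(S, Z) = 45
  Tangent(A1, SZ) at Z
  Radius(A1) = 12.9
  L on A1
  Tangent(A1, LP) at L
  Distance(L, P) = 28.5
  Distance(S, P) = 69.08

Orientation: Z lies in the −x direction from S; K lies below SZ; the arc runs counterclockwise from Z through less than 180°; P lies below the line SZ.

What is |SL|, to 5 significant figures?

59.593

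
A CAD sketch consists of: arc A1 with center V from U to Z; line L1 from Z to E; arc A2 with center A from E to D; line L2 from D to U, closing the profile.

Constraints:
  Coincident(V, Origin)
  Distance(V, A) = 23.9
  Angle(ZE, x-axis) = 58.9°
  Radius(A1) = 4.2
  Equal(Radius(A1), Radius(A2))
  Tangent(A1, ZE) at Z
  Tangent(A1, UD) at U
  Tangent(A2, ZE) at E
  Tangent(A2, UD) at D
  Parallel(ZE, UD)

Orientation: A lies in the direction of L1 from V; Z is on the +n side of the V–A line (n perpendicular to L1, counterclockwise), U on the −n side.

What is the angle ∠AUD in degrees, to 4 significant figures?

9.967°

The slot axis is L1's direction at 58.9°, so u = (cos 58.9°, sin 58.9°) = (0.5165, 0.8563) and n = (−sin 58.9°, cos 58.9°) = (-0.8563, 0.5165). V is at the origin and A lies 23.9 along u from V, so A = 23.9·u = (12.35, 20.46). Tangency of A1 to both parallel lines with radius 4.2 puts Z and U at V ± 4.2·n: Z = (-3.596, 2.169), U = (3.596, -2.169). Equal radii place E and D the same way about A: E = A + 4.2·n = (8.749, 22.63), D = A − 4.2·n = (15.94, 18.30). Then cos ∠AUD = UA·UD / (|UA||UD|), giving 9.967°.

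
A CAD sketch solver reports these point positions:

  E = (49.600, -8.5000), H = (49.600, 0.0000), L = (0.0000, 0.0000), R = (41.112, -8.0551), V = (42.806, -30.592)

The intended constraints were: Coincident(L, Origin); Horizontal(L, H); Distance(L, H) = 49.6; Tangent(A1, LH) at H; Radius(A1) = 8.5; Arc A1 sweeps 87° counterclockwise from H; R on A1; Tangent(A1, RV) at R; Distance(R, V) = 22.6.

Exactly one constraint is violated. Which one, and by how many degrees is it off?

Tangent(A1, RV) at R — off by 7.30°.

L = (0.00, 0.00) ✓; L.y = 0.00, H.y = 0.00 ✓; |LH| = 49.60 ✓; ∠(EH, HL) = 90.00° ✓; |EH| = 8.500 ✓; bearing(E→R) − bearing(E→H) = 87.00° ✓; |ER| = 8.500 ✓; ∠(ER, RV) = 82.70° ✗; |RV| = 22.60 ✓.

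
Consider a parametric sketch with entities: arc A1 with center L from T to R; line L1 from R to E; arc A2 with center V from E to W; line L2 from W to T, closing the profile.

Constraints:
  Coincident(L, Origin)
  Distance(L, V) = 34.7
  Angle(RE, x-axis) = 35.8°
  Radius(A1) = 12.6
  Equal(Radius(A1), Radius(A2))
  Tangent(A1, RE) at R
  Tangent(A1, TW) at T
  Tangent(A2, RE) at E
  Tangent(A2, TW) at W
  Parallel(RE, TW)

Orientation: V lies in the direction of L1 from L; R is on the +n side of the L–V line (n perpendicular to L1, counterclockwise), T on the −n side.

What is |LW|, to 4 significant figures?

36.92

The slot axis is L1's direction at 35.8°, so u = (cos 35.8°, sin 35.8°) = (0.8111, 0.5850) and n = (−sin 35.8°, cos 35.8°) = (-0.5850, 0.8111). L is at the origin and V lies 34.7 along u from L, so V = 34.7·u = (28.14, 20.30). Tangency of A1 to both parallel lines with radius 12.6 puts R and T at L ± 12.6·n: R = (-7.370, 10.22), T = (7.370, -10.22). Equal radii place E and W the same way about V: E = V + 12.6·n = (20.77, 30.52), W = V − 12.6·n = (35.51, 10.08). Then |LW| = |W − L| = 36.92.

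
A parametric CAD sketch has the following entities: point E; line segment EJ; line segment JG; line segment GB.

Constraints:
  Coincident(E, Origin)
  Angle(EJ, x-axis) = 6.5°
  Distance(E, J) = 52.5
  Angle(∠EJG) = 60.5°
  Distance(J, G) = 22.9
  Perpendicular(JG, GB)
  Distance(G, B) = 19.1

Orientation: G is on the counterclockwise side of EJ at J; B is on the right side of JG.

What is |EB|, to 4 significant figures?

64.86

E is at the origin; EJ runs at 6.5° with length 52.5, so J = 52.5·(cos 6.5°, sin 6.5°) = (52.16, 5.943). ∠EJG = 60.5°, so JG runs at 6.5° + (180° − 60.5°) = 126.0° from the x-axis; with |JG| = 22.9, G = J + 22.9·(cos 126.0°, sin 126.0°) = (38.70, 24.47). JG is perpendicular to GB; with |GB| = 19.1 on the right of JG, B = G + 19.1·(0.8090, 0.5878) = (54.15, 35.70). Then |EB| = |B − E| = 64.86.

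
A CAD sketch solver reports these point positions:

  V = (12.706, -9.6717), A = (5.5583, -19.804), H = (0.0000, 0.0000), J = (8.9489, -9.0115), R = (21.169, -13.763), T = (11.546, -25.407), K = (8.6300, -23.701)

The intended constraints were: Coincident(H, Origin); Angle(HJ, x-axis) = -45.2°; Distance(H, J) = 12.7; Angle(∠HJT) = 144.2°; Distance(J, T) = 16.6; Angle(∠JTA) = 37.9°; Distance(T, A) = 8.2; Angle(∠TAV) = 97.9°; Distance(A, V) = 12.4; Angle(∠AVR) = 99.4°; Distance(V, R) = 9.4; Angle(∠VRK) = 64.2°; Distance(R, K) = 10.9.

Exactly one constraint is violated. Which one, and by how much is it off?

Distance(R, K) = 10.9 — off by 5.10.

H = (0.00, 0.00) ✓; HJ at -45.20° ✓; |HJ| = 12.70 ✓; ∠HJT = 144.2° ✓; |JT| = 16.60 ✓; ∠JTA = 37.90° ✓; |TA| = 8.200 ✓; ∠TAV = 97.90° ✓; |AV| = 12.40 ✓; ∠AVR = 99.40° ✓; |VR| = 9.400 ✓; ∠VRK = 64.20° ✓; |RK| = 16.00 ✗.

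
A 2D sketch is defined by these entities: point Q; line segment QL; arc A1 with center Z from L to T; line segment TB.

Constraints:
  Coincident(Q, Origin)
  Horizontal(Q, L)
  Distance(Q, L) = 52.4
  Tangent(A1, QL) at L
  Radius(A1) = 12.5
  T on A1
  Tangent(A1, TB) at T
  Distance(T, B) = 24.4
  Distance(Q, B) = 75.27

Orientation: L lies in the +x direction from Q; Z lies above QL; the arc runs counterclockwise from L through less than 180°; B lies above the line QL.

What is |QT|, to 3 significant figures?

66.0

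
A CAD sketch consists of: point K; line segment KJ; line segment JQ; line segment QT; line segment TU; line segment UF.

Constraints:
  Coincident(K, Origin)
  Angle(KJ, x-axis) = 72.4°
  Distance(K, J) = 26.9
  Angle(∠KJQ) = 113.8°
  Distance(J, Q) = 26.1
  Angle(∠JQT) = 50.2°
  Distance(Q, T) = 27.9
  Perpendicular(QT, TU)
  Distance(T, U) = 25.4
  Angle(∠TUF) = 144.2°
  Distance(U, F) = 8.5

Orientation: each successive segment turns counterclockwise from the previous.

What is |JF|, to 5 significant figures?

13.732

The perpendicularity gives TU at right angles to QT, so TU runs at -1.6000°; with |TU| = 25.4, U = (13.167, 14.303). ∠TUF = 144.2° gives UF at 34.200° from the x-axis; with |UF| = 8.5, F = (20.197, 19.080). Then |JF| = |F − J| = 13.732.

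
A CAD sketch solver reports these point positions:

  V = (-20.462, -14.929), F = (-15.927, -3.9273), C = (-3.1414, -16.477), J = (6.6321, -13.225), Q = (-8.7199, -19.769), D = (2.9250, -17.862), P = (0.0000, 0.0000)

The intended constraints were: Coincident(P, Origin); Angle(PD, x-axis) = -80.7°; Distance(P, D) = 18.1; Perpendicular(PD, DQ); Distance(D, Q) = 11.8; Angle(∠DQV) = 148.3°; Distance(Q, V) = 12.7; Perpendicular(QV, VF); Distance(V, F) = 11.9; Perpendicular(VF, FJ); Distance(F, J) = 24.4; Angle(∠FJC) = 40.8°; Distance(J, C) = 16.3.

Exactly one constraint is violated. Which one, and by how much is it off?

Distance(J, C) = 16.3 — off by 6.00.

P = (0.00, 0.00) ✓; PD at -80.70° ✓; |PD| = 18.10 ✓; ∠(PD, DQ) = 90.00° ✓; |DQ| = 11.80 ✓; ∠DQV = 148.3° ✓; |QV| = 12.70 ✓; ∠(QV, VF) = 90.00° ✓; |VF| = 11.90 ✓; ∠(VF, FJ) = 90.00° ✓; |FJ| = 24.40 ✓; ∠FJC = 40.80° ✓; |JC| = 10.30 ✗.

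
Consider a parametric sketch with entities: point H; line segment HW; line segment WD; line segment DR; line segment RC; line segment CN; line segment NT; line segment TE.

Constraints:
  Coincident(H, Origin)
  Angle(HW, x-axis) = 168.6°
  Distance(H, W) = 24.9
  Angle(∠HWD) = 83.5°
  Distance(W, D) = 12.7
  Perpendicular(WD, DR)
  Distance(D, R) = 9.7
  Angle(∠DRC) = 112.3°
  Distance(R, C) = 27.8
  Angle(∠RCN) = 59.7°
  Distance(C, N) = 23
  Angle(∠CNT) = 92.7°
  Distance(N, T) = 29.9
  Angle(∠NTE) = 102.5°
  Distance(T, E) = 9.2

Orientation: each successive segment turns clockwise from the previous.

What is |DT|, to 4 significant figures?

7.256

H is at the origin; HW runs at 168.6° with length 24.9, so W = (-24.41, 4.922). ∠HWD = 83.5° gives WD at 72.10° from the x-axis; with |WD| = 12.7, D = (-20.51, 17.01). WD is perpendicular to DR, so DR runs at -17.90°; with |DR| = 9.7, R = (-11.27, 14.03). ∠DRC = 112.3° gives RC at -85.60° from the x-axis; with |RC| = 27.8, C = (-9.142, -13.69). ∠RCN = 59.7° gives CN at 154.1° from the x-axis; with |CN| = 23.0, N = (-29.83, -3.646). ∠CNT = 92.7° gives NT at 66.80° from the x-axis; with |NT| = 29.9, T = (-18.05, 23.84). Then |DT| = |T − D| = 7.256.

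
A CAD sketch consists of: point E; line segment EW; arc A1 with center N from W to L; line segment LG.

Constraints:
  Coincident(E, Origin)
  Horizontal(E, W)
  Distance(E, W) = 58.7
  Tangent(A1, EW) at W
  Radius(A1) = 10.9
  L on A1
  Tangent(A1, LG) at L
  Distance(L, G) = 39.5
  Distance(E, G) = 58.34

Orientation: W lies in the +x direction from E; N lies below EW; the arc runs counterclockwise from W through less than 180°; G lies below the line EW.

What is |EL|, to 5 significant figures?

48.893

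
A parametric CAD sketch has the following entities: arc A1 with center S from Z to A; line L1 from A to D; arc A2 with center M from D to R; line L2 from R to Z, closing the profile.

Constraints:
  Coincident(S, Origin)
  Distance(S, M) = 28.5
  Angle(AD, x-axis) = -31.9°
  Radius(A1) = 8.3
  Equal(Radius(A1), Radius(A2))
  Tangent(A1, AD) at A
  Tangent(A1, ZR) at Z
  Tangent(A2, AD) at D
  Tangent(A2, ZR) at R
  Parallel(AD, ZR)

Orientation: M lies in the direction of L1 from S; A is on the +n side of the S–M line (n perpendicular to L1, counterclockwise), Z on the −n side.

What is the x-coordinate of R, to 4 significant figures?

19.81

The slot axis is L1's direction at -31.9°, so u = (cos -31.9°, sin -31.9°) = (0.8490, -0.5284) and n = (−sin -31.9°, cos -31.9°) = (0.5284, 0.8490). S is at the origin and M lies 28.5 along u from S, so M = 28.5·u = (24.20, -15.06). Tangency of A1 to both parallel lines with radius 8.3 puts A and Z at S ± 8.3·n: A = (4.386, 7.046), Z = (-4.386, -7.046). Equal radii place D and R the same way about M: D = M + 8.3·n = (28.58, -8.014), R = M − 8.3·n = (19.81, -22.11). So R.x = 19.81.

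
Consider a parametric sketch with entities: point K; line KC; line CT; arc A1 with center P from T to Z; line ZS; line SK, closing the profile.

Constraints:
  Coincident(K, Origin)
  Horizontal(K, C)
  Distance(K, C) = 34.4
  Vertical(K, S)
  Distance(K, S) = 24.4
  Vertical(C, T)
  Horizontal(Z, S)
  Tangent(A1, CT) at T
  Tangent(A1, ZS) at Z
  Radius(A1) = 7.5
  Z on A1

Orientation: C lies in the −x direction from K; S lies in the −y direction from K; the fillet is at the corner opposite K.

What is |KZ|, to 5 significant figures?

36.318

K is at the origin; KC is horizontal with |KC| = 34.4 and C on the −x side, so C = (-34.400, 0.0000). KS is vertical with |KS| = 24.4 and S on the −y side, so S = (0.0000, -24.400). The virtual corner opposite K is at (-34.400, -24.400). The tangent condition forces PT to be normal to CT and tangency of A1 to ZS means the radius PZ is perpendicular to ZS, with radius 7.5, so the center P sits 7.5 in from both sides at P = (-26.900, -16.900). That places the tangent points at T = (-34.400, -16.900) on CT and Z = (-26.900, -24.400) on ZS. Then |KZ| = |Z − K| = 36.318.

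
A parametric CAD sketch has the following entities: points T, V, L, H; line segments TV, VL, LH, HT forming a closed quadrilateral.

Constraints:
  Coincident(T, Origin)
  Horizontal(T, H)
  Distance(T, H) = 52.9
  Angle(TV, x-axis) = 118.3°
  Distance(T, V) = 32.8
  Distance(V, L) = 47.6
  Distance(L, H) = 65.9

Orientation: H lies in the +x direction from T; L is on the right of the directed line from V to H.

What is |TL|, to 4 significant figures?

21.15

T is at the origin; TH is horizontal with |TH| = 52.9 and H in +x, so H = (52.9, 0). TV runs at 118.3° with |TV| = 32.8, so V = (-15.55, 28.88). L is determined by |VL| = 47.6 and |LH| = 65.9 together: it lies at the intersection of circle(V, 47.6) and circle(H, 65.9). With |VH| = 74.29, the foot of the radical line on VH is 23.17 from V and the perpendicular offset is √(47.6² − 23.17²) = 41.58. Taking the right-of-VH solution: L = (-10.37, -18.44).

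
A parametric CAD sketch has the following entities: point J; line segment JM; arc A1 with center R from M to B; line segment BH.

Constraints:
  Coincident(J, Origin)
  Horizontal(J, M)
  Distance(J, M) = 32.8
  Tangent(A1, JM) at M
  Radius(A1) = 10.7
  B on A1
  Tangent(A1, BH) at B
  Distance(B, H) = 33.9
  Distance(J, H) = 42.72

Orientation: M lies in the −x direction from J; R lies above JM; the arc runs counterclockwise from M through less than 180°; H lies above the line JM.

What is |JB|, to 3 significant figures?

23.8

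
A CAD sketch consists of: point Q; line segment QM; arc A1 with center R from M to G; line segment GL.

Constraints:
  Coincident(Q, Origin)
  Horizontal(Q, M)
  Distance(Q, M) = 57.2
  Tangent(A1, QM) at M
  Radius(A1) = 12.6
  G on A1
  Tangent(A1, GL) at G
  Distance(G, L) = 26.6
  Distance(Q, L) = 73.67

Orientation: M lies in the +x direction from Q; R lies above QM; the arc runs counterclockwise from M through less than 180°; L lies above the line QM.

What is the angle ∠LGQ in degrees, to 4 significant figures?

84.89°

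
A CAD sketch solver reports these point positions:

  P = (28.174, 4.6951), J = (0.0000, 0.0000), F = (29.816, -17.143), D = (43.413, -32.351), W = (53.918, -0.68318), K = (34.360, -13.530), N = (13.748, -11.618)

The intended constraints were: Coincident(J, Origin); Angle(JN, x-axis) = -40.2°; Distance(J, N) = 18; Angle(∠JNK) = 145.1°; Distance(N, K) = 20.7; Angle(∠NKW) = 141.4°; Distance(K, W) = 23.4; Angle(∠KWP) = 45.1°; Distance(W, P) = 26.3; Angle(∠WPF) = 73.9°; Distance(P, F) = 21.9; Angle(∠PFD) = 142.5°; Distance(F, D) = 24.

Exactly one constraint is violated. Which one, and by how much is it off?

Distance(F, D) = 24 — off by 3.60.

J = (0.00, 0.00) ✓; JN at -40.20° ✓; |JN| = 18.00 ✓; ∠JNK = 145.1° ✓; |NK| = 20.70 ✓; ∠NKW = 141.4° ✓; |KW| = 23.40 ✓; ∠KWP = 45.10° ✓; |WP| = 26.30 ✓; ∠WPF = 73.90° ✓; |PF| = 21.90 ✓; ∠PFD = 142.5° ✓; |FD| = 20.40 ✗.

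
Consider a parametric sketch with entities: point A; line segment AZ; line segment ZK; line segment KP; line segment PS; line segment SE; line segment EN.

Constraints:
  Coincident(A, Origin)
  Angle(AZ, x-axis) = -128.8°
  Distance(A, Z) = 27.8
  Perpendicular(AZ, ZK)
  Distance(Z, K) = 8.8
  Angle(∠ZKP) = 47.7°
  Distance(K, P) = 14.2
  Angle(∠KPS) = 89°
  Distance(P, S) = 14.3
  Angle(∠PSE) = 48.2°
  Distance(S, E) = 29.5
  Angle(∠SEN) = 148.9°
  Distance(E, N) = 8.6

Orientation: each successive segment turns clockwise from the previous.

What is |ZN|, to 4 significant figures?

26.02

A is at the origin; AZ runs at -128.8° with length 27.8, so Z = (-17.42, -21.67). AZ ⟂ ZK, so ZK runs at 141.2°; with |ZK| = 8.8, K = (-24.28, -16.15). ∠ZKP = 47.7° gives KP at 8.900° from the x-axis; with |KP| = 14.2, P = (-10.25, -13.95). ∠KPS = 89.0° gives PS at -82.10° from the x-axis; with |PS| = 14.3, S = (-8.283, -28.12). ∠PSE = 48.2° gives SE at 146.1° from the x-axis; with |SE| = 29.5, E = (-32.77, -11.67). ∠SEN = 148.9° gives EN at 115.0° from the x-axis; with |EN| = 8.6, N = (-36.40, -3.871). Then |ZN| = |N − Z| = 26.02.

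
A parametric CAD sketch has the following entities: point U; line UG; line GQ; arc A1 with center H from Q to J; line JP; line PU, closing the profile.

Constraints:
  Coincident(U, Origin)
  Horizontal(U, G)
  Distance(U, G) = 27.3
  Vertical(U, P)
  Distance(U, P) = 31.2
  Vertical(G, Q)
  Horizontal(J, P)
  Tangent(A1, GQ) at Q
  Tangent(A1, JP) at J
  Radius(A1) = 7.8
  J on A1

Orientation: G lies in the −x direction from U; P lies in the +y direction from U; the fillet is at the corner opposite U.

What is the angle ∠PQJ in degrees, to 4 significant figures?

29.05°

U is at the origin; U and G share the same y with |UG| = 27.3 and G on the −x side, so G = (-27.30, 0.000). U and P share the same x with |UP| = 31.2 and P on the +y side, so P = (0.000, 31.20). The virtual corner opposite U is at (-27.30, 31.20). Since A1 is tangent to GQ there, HQ ⟂ GQ and since A1 is tangent to JP there, HJ ⟂ JP, with radius 7.8, so the center H sits 7.8 in from both sides at H = (-19.50, 23.40). That places the tangent points at Q = (-27.30, 23.40) on GQ and J = (-19.50, 31.20) on JP. Then cos ∠PQJ = QP·QJ / (|QP||QJ|), giving 29.05°.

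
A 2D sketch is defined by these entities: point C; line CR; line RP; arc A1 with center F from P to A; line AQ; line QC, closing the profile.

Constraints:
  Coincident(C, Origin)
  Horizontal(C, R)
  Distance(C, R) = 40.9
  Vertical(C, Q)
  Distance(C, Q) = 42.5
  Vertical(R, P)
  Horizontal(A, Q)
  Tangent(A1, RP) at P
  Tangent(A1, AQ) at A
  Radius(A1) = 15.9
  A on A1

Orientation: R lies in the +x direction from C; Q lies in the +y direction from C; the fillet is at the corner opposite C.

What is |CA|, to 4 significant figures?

49.31

C is at the origin; C and R share the same y with |CR| = 40.9 and R on the +x side, so R = (40.90, 0.000). CQ is vertical with |CQ| = 42.5 and Q on the +y side, so Q = (0.000, 42.50). The virtual corner opposite C is at (40.90, 42.50). Tangency of A1 to RP means the radius FP is perpendicular to RP and A1 meets AQ tangentially, so FA is at right angles to AQ, with radius 15.9, so the center F sits 15.9 in from both sides at F = (25.00, 26.60). That places the tangent points at P = (40.90, 26.60) on RP and A = (25.00, 42.50) on AQ. Then |CA| = |A − C| = 49.31.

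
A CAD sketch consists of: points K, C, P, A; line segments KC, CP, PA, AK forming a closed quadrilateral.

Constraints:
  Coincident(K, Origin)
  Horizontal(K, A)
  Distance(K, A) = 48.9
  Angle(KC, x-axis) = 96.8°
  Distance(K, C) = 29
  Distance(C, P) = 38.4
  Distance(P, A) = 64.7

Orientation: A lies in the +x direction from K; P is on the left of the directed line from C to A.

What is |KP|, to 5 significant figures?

62.064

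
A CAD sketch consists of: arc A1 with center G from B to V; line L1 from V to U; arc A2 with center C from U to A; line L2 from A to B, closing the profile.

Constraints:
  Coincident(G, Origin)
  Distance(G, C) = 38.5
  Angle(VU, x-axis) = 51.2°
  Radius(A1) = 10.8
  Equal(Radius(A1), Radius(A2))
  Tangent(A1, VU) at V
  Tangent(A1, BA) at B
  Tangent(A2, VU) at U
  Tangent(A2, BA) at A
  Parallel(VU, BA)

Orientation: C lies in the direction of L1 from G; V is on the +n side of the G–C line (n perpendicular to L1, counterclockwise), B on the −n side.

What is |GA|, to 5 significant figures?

39.986

The slot axis is L1's direction at 51.2°, so u = (cos 51.2°, sin 51.2°) = (0.62660, 0.77934) and n = (−sin 51.2°, cos 51.2°) = (-0.77934, 0.62660). G is at the origin and C lies 38.5 along u from G, so C = 38.5·u = (24.124, 30.005). Tangency of A1 to both parallel lines with radius 10.8 puts V and B at G ± 10.8·n: V = (-8.4169, 6.7673), B = (8.4169, -6.7673). Equal radii place U and A the same way about C: U = C + 10.8·n = (15.707, 36.772), A = C − 10.8·n = (32.541, 23.237). Then |GA| = |A − G| = 39.986.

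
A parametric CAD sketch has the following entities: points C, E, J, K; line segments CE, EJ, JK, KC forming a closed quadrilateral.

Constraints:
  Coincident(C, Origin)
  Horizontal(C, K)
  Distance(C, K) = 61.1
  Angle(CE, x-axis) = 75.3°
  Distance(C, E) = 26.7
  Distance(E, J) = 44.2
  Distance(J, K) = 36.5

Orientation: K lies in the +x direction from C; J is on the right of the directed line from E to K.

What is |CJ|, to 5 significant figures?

30.275

C is at the origin; C and K share the same y with |CK| = 61.1 and K in +x, so K = (61.1, 0). CE runs at 75.3° with |CE| = 26.7, so E = (6.7753, 25.826). J is determined by |EJ| = 44.2 and |JK| = 36.5 together: it lies at the intersection of circle(E, 44.2) and circle(K, 36.5). With |EK| = 60.151, the foot of the radical line on EK is 35.241 from E and the perpendicular offset is √(44.2² − 35.241²) = 26.678. Taking the right-of-EK solution: J = (27.148, -13.399).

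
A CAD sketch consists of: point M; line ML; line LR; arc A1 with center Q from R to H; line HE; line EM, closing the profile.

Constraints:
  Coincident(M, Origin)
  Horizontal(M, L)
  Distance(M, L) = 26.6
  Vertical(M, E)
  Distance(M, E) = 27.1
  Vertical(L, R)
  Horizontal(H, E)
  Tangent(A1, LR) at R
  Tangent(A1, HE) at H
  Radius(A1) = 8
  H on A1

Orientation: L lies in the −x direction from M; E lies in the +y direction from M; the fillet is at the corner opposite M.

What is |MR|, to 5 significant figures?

32.747

M is at the origin; M and L share the same y with |ML| = 26.6 and L on the −x side, so L = (-26.600, 0.0000). ME is vertical with |ME| = 27.1 and E on the +y side, so E = (0.0000, 27.100). The virtual corner opposite M is at (-26.600, 27.100). Tangency of A1 to LR means the radius QR is perpendicular to LR and tangency of A1 to HE means the radius QH is perpendicular to HE, with radius 8.0, so the center Q sits 8.0 in from both sides at Q = (-18.600, 19.100). That places the tangent points at R = (-26.600, 19.100) on LR and H = (-18.600, 27.100) on HE. Then |MR| = |R − M| = 32.747.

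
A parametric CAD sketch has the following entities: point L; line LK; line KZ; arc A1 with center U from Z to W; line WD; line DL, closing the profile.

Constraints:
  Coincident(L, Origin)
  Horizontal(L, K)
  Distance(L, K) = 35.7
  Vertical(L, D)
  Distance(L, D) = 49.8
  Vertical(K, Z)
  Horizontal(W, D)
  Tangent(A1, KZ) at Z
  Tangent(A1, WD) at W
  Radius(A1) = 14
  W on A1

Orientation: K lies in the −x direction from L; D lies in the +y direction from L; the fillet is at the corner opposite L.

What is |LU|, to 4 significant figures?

41.86

L and D share the same x with |LD| = 49.8 and D on the +y side, so D = (0.000, 49.80). The virtual corner opposite L is at (-35.70, 49.80). The tangent condition forces UZ to be normal to KZ and A1 meets WD tangentially, so UW is at right angles to WD, with radius 14.0, so the center U sits 14.0 in from both sides at U = (-21.70, 35.80). Then |LU| = |U − L| = 41.86.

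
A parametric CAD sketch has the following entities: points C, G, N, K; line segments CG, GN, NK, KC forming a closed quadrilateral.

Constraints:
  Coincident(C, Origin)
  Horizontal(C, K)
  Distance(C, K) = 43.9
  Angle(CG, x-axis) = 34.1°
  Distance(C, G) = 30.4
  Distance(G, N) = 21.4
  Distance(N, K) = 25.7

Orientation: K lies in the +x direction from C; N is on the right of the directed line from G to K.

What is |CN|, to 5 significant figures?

18.694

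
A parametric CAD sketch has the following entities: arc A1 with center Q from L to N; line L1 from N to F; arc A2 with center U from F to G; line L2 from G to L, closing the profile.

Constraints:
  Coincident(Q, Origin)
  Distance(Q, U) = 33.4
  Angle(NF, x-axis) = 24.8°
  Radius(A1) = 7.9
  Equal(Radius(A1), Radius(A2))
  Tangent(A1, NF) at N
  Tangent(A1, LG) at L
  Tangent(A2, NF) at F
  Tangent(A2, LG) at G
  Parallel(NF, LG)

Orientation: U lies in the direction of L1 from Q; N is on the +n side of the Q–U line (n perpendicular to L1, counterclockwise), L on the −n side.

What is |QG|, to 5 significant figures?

34.322

Tangency of A1 to both parallel lines with radius 7.9 puts N and L at Q ± 7.9·n: N = (-3.3137, 7.1714), L = (3.3137, -7.1714). Equal radii place F and G the same way about U: F = U + 7.9·n = (27.006, 21.181), G = U − 7.9·n = (33.633, 6.8383). Then |QG| = |G − Q| = 34.322.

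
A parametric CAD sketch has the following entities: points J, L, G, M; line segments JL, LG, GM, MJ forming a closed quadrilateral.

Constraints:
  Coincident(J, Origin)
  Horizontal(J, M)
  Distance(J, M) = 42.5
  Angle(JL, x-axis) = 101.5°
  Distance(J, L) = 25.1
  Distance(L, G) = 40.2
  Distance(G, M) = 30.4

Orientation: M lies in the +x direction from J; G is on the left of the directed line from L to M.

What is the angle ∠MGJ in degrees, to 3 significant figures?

64.3°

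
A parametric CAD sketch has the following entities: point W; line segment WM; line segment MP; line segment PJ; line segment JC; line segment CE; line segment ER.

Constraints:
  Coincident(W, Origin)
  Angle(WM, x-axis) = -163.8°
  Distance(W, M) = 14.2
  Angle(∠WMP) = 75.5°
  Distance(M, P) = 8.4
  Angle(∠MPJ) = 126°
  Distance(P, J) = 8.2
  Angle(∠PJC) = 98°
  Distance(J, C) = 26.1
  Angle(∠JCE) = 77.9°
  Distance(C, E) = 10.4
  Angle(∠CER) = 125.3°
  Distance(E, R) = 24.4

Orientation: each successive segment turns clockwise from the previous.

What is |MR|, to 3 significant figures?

6.75

∠JCE = 77.9° gives CE at -146° from the x-axis; with |CE| = 10.4, E = (2.62, -14.5). ∠CER = 125.3° gives ER at 159° from the x-axis; with |ER| = 24.4, R = (-20.1, -5.75). Then |MR| = |R − M| = 6.75.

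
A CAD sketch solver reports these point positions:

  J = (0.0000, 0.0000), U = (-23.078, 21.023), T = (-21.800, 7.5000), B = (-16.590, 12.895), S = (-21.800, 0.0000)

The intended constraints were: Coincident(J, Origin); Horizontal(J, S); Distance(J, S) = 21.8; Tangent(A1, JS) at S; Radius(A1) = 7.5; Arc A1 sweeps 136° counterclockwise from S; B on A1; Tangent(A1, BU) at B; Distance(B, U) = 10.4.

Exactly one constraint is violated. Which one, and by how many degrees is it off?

Tangent(A1, BU) at B — off by 7.40°.

J = (0.00, 0.00) ✓; J.y = 0.00, S.y = 0.00 ✓; |JS| = 21.80 ✓; ∠(TS, SJ) = 90.00° ✓; |TS| = 7.500 ✓; bearing(T→B) − bearing(T→S) = 136.0° ✓; |TB| = 7.500 ✓; ∠(TB, BU) = 97.40° ✗; |BU| = 10.40 ✓.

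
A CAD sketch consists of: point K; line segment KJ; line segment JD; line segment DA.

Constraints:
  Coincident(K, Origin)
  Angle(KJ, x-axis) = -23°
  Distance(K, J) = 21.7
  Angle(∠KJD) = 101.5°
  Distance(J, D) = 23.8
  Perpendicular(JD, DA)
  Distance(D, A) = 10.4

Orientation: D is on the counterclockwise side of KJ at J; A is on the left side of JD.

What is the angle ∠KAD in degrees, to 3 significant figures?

111°

K is at the origin; KJ runs at -23.0° with length 21.7, so J = 21.7·(cos -23.0°, sin -23.0°) = (20.0, -8.48). ∠KJD = 101.5°, so JD runs at -23.0° + (180° − 101.5°) = 55.5° from the x-axis; with |JD| = 23.8, D = J + 23.8·(cos 55.5°, sin 55.5°) = (33.5, 11.1). JD is perpendicular to DA; with |DA| = 10.4 on the left of JD, A = D + 10.4·(-0.824, 0.566) = (24.9, 17.0). Then cos ∠KAD = AK·AD / (|AK||AD|), giving 111°.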